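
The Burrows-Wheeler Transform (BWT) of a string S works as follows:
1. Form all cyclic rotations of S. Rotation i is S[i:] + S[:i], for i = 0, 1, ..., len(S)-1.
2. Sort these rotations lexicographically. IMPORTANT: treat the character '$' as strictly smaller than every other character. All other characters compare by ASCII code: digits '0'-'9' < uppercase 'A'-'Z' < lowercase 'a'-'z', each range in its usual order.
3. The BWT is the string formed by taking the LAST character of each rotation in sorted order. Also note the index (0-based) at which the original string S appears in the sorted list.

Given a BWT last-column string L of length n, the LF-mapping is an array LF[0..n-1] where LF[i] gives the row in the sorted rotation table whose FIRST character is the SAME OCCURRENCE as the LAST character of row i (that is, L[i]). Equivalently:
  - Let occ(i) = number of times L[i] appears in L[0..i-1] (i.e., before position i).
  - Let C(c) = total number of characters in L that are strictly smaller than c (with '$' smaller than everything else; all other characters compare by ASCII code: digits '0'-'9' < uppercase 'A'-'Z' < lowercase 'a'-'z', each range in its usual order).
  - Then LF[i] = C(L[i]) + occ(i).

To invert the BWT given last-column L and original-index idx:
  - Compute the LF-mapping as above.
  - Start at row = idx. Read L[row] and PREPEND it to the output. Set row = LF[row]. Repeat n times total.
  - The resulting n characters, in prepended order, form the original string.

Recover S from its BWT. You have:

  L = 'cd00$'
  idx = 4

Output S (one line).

Answer: d00c$

Derivation:
LF mapping: 3 4 1 2 0
Walk LF starting at row 4, prepending L[row]:
  step 1: row=4, L[4]='$', prepend. Next row=LF[4]=0
  step 2: row=0, L[0]='c', prepend. Next row=LF[0]=3
  step 3: row=3, L[3]='0', prepend. Next row=LF[3]=2
  step 4: row=2, L[2]='0', prepend. Next row=LF[2]=1
  step 5: row=1, L[1]='d', prepend. Next row=LF[1]=4
Reversed output: d00c$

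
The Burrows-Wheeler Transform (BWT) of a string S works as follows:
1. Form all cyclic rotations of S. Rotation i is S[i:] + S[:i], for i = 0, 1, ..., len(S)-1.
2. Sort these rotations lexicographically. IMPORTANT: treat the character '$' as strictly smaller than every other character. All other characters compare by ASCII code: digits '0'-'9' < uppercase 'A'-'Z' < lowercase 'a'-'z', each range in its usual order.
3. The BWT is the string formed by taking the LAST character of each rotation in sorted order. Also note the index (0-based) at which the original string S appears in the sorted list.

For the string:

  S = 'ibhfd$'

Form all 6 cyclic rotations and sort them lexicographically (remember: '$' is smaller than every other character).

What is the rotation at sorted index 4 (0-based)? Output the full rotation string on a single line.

Answer: hfd$ib

Derivation:
All 6 rotations (rotation i = S[i:]+S[:i]):
  rot[0] = ibhfd$
  rot[1] = bhfd$i
  rot[2] = hfd$ib
  rot[3] = fd$ibh
  rot[4] = d$ibhf
  rot[5] = $ibhfd
Sorted (with $ < everything):
  sorted[0] = $ibhfd
  sorted[1] = bhfd$i
  sorted[2] = d$ibhf
  sorted[3] = fd$ibh
  sorted[4] = hfd$ib
  sorted[5] = ibhfd$
sorted[4] = hfd$ib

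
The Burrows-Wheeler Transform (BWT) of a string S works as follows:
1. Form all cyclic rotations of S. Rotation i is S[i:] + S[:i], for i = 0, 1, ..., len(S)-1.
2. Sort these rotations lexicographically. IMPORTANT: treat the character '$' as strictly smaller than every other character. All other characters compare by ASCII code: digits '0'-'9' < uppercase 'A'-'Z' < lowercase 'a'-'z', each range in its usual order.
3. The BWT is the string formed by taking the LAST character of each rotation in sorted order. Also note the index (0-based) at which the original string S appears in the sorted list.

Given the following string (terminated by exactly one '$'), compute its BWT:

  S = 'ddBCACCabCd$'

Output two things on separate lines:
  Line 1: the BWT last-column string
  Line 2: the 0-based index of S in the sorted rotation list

All 12 rotations (rotation i = S[i:]+S[:i]):
  rot[0] = ddBCACCabCd$
  rot[1] = dBCACCabCd$d
  rot[2] = BCACCabCd$dd
  rot[3] = CACCabCd$ddB
  rot[4] = ACCabCd$ddBC
  rot[5] = CCabCd$ddBCA
  rot[6] = CabCd$ddBCAC
  rot[7] = abCd$ddBCACC
  rot[8] = bCd$ddBCACCa
  rot[9] = Cd$ddBCACCab
  rot[10] = d$ddBCACCabC
  rot[11] = $ddBCACCabCd
Sorted (with $ < everything):
  sorted[0] = $ddBCACCabCd  (last char: 'd')
  sorted[1] = ACCabCd$ddBC  (last char: 'C')
  sorted[2] = BCACCabCd$dd  (last char: 'd')
  sorted[3] = CACCabCd$ddB  (last char: 'B')
  sorted[4] = CCabCd$ddBCA  (last char: 'A')
  sorted[5] = CabCd$ddBCAC  (last char: 'C')
  sorted[6] = Cd$ddBCACCab  (last char: 'b')
  sorted[7] = abCd$ddBCACC  (last char: 'C')
  sorted[8] = bCd$ddBCACCa  (last char: 'a')
  sorted[9] = d$ddBCACCabC  (last char: 'C')
  sorted[10] = dBCACCabCd$d  (last char: 'd')
  sorted[11] = ddBCACCabCd$  (last char: '$')
Last column: dCdBACbCaCd$
Original string S is at sorted index 11

Answer: dCdBACbCaCd$
11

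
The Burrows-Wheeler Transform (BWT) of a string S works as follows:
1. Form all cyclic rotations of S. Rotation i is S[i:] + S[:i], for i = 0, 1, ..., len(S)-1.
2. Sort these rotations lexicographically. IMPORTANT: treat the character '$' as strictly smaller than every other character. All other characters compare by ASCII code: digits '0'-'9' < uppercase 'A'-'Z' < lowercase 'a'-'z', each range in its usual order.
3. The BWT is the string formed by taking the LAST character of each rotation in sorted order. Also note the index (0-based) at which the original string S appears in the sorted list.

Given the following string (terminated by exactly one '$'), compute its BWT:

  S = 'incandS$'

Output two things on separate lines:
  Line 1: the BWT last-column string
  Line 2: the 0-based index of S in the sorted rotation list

Answer: Sdcnn$ia
5

Derivation:
All 8 rotations (rotation i = S[i:]+S[:i]):
  rot[0] = incandS$
  rot[1] = ncandS$i
  rot[2] = candS$in
  rot[3] = andS$inc
  rot[4] = ndS$inca
  rot[5] = dS$incan
  rot[6] = S$incand
  rot[7] = $incandS
Sorted (with $ < everything):
  sorted[0] = $incandS  (last char: 'S')
  sorted[1] = S$incand  (last char: 'd')
  sorted[2] = andS$inc  (last char: 'c')
  sorted[3] = candS$in  (last char: 'n')
  sorted[4] = dS$incan  (last char: 'n')
  sorted[5] = incandS$  (last char: '$')
  sorted[6] = ncandS$i  (last char: 'i')
  sorted[7] = ndS$inca  (last char: 'a')
Last column: Sdcnn$ia
Original string S is at sorted index 5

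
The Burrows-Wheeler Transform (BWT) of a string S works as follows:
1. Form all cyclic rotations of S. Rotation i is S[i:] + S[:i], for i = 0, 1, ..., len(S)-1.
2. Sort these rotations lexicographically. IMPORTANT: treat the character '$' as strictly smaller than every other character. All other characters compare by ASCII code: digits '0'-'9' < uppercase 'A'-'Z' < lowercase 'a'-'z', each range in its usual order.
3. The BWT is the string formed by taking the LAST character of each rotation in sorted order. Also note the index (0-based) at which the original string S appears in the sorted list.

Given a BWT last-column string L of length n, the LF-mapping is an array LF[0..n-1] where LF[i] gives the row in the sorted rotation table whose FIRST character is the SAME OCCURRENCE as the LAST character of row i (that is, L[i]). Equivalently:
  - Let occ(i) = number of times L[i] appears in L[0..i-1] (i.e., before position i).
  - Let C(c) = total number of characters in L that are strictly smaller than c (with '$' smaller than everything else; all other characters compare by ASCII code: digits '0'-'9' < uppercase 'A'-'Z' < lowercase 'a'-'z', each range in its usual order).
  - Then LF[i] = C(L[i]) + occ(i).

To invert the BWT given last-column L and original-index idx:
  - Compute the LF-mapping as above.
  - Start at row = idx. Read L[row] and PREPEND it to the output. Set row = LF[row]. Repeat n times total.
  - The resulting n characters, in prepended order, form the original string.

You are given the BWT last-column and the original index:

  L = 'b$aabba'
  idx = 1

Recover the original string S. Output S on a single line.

Answer: aaabbb$

Derivation:
LF mapping: 4 0 1 2 5 6 3
Walk LF starting at row 1, prepending L[row]:
  step 1: row=1, L[1]='$', prepend. Next row=LF[1]=0
  step 2: row=0, L[0]='b', prepend. Next row=LF[0]=4
  step 3: row=4, L[4]='b', prepend. Next row=LF[4]=5
  step 4: row=5, L[5]='b', prepend. Next row=LF[5]=6
  step 5: row=6, L[6]='a', prepend. Next row=LF[6]=3
  step 6: row=3, L[3]='a', prepend. Next row=LF[3]=2
  step 7: row=2, L[2]='a', prepend. Next row=LF[2]=1
Reversed output: aaabbb$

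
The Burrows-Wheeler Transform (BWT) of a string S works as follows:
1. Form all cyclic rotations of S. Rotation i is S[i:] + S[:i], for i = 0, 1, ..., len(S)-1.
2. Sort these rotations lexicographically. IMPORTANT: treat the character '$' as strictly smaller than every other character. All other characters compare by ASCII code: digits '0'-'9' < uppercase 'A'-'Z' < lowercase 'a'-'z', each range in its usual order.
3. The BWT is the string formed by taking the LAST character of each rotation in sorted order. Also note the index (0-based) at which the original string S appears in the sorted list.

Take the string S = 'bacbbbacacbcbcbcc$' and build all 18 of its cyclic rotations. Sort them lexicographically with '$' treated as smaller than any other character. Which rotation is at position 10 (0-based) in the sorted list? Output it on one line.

Answer: bcc$bacbbbacacbcbc

Derivation:
All 18 rotations (rotation i = S[i:]+S[:i]):
  rot[0] = bacbbbacacbcbcbcc$
  rot[1] = acbbbacacbcbcbcc$b
  rot[2] = cbbbacacbcbcbcc$ba
  rot[3] = bbbacacbcbcbcc$bac
  rot[4] = bbacacbcbcbcc$bacb
  rot[5] = bacacbcbcbcc$bacbb
  rot[6] = acacbcbcbcc$bacbbb
  rot[7] = cacbcbcbcc$bacbbba
  rot[8] = acbcbcbcc$bacbbbac
  rot[9] = cbcbcbcc$bacbbbaca
  rot[10] = bcbcbcc$bacbbbacac
  rot[11] = cbcbcc$bacbbbacacb
  rot[12] = bcbcc$bacbbbacacbc
  rot[13] = cbcc$bacbbbacacbcb
  rot[14] = bcc$bacbbbacacbcbc
  rot[15] = cc$bacbbbacacbcbcb
  rot[16] = c$bacbbbacacbcbcbc
  rot[17] = $bacbbbacacbcbcbcc
Sorted (with $ < everything):
  sorted[0] = $bacbbbacacbcbcbcc
  sorted[1] = acacbcbcbcc$bacbbb
  sorted[2] = acbbbacacbcbcbcc$b
  sorted[3] = acbcbcbcc$bacbbbac
  sorted[4] = bacacbcbcbcc$bacbb
  sorted[5] = bacbbbacacbcbcbcc$
  sorted[6] = bbacacbcbcbcc$bacb
  sorted[7] = bbbacacbcbcbcc$bac
  sorted[8] = bcbcbcc$bacbbbacac
  sorted[9] = bcbcc$bacbbbacacbc
  sorted[10] = bcc$bacbbbacacbcbc
  sorted[11] = c$bacbbbacacbcbcbc
  sorted[12] = cacbcbcbcc$bacbbba
  sorted[13] = cbbbacacbcbcbcc$ba
  sorted[14] = cbcbcbcc$bacbbbaca
  sorted[15] = cbcbcc$bacbbbacacb
  sorted[16] = cbcc$bacbbbacacbcb
  sorted[17] = cc$bacbbbacacbcbcb
sorted[10] = bcc$bacbbbacacbcbc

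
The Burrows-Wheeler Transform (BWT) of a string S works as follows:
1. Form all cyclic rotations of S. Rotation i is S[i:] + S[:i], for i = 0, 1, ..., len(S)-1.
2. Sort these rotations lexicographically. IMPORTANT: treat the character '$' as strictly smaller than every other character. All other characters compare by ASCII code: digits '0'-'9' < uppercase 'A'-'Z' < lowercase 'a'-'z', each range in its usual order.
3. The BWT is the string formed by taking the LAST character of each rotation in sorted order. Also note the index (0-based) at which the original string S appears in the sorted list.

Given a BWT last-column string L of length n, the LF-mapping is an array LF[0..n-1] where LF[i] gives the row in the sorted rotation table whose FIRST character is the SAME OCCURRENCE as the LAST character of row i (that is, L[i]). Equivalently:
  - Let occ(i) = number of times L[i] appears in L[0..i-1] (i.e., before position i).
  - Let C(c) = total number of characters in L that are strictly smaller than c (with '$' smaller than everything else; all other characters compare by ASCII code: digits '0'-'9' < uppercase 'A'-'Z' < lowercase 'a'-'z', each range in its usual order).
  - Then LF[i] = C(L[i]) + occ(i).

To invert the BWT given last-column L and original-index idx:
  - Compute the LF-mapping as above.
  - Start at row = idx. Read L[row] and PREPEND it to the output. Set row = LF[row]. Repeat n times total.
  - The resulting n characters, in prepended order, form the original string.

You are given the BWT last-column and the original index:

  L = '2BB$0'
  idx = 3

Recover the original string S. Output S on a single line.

LF mapping: 2 3 4 0 1
Walk LF starting at row 3, prepending L[row]:
  step 1: row=3, L[3]='$', prepend. Next row=LF[3]=0
  step 2: row=0, L[0]='2', prepend. Next row=LF[0]=2
  step 3: row=2, L[2]='B', prepend. Next row=LF[2]=4
  step 4: row=4, L[4]='0', prepend. Next row=LF[4]=1
  step 5: row=1, L[1]='B', prepend. Next row=LF[1]=3
Reversed output: B0B2$

Answer: B0B2$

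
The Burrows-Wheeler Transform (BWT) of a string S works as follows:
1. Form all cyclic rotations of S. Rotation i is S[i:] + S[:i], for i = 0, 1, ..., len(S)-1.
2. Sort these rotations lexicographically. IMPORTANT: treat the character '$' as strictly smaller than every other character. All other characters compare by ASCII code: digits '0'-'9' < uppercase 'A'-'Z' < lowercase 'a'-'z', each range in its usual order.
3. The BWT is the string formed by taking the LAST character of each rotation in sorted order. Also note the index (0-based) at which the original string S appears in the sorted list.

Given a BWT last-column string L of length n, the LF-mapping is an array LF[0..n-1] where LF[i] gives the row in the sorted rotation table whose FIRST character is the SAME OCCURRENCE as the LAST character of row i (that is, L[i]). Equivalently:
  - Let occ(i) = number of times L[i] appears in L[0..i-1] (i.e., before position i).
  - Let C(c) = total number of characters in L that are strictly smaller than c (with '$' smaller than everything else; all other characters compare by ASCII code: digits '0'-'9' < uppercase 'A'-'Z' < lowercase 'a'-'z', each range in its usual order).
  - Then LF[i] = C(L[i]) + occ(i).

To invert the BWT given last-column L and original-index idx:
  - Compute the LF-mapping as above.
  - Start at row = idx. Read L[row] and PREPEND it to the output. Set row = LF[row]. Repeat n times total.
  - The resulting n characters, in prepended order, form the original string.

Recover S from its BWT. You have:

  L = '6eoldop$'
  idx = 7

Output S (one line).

LF mapping: 1 3 5 4 2 6 7 0
Walk LF starting at row 7, prepending L[row]:
  step 1: row=7, L[7]='$', prepend. Next row=LF[7]=0
  step 2: row=0, L[0]='6', prepend. Next row=LF[0]=1
  step 3: row=1, L[1]='e', prepend. Next row=LF[1]=3
  step 4: row=3, L[3]='l', prepend. Next row=LF[3]=4
  step 5: row=4, L[4]='d', prepend. Next row=LF[4]=2
  step 6: row=2, L[2]='o', prepend. Next row=LF[2]=5
  step 7: row=5, L[5]='o', prepend. Next row=LF[5]=6
  step 8: row=6, L[6]='p', prepend. Next row=LF[6]=7
Reversed output: poodle6$

Answer: poodle6$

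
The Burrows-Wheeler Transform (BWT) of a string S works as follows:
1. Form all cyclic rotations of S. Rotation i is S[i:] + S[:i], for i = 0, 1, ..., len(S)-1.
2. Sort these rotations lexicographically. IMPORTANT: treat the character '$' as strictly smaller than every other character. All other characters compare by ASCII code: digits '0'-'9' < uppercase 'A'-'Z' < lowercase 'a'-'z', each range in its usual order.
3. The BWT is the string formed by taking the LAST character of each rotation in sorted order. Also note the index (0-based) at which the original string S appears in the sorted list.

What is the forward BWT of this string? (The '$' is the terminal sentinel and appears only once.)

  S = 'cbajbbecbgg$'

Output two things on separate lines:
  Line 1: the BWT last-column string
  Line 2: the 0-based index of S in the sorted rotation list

Answer: gbcjbc$ebgba
6

Derivation:
All 12 rotations (rotation i = S[i:]+S[:i]):
  rot[0] = cbajbbecbgg$
  rot[1] = bajbbecbgg$c
  rot[2] = ajbbecbgg$cb
  rot[3] = jbbecbgg$cba
  rot[4] = bbecbgg$cbaj
  rot[5] = becbgg$cbajb
  rot[6] = ecbgg$cbajbb
  rot[7] = cbgg$cbajbbe
  rot[8] = bgg$cbajbbec
  rot[9] = gg$cbajbbecb
  rot[10] = g$cbajbbecbg
  rot[11] = $cbajbbecbgg
Sorted (with $ < everything):
  sorted[0] = $cbajbbecbgg  (last char: 'g')
  sorted[1] = ajbbecbgg$cb  (last char: 'b')
  sorted[2] = bajbbecbgg$c  (last char: 'c')
  sorted[3] = bbecbgg$cbaj  (last char: 'j')
  sorted[4] = becbgg$cbajb  (last char: 'b')
  sorted[5] = bgg$cbajbbec  (last char: 'c')
  sorted[6] = cbajbbecbgg$  (last char: '$')
  sorted[7] = cbgg$cbajbbe  (last char: 'e')
  sorted[8] = ecbgg$cbajbb  (last char: 'b')
  sorted[9] = g$cbajbbecbg  (last char: 'g')
  sorted[10] = gg$cbajbbecb  (last char: 'b')
  sorted[11] = jbbecbgg$cba  (last char: 'a')
Last column: gbcjbc$ebgba
Original string S is at sorted index 6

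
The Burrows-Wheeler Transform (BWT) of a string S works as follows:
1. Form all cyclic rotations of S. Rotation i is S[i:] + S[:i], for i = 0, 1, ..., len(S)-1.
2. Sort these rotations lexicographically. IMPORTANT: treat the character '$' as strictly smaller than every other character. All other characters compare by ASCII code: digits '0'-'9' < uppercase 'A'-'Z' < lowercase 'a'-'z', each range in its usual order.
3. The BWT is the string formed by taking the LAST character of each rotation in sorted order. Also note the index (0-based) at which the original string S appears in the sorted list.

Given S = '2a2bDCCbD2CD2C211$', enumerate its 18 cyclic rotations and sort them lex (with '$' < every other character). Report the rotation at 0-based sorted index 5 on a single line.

All 18 rotations (rotation i = S[i:]+S[:i]):
  rot[0] = 2a2bDCCbD2CD2C211$
  rot[1] = a2bDCCbD2CD2C211$2
  rot[2] = 2bDCCbD2CD2C211$2a
  rot[3] = bDCCbD2CD2C211$2a2
  rot[4] = DCCbD2CD2C211$2a2b
  rot[5] = CCbD2CD2C211$2a2bD
  rot[6] = CbD2CD2C211$2a2bDC
  rot[7] = bD2CD2C211$2a2bDCC
  rot[8] = D2CD2C211$2a2bDCCb
  rot[9] = 2CD2C211$2a2bDCCbD
  rot[10] = CD2C211$2a2bDCCbD2
  rot[11] = D2C211$2a2bDCCbD2C
  rot[12] = 2C211$2a2bDCCbD2CD
  rot[13] = C211$2a2bDCCbD2CD2
  rot[14] = 211$2a2bDCCbD2CD2C
  rot[15] = 11$2a2bDCCbD2CD2C2
  rot[16] = 1$2a2bDCCbD2CD2C21
  rot[17] = $2a2bDCCbD2CD2C211
Sorted (with $ < everything):
  sorted[0] = $2a2bDCCbD2CD2C211
  sorted[1] = 1$2a2bDCCbD2CD2C21
  sorted[2] = 11$2a2bDCCbD2CD2C2
  sorted[3] = 211$2a2bDCCbD2CD2C
  sorted[4] = 2C211$2a2bDCCbD2CD
  sorted[5] = 2CD2C211$2a2bDCCbD
  sorted[6] = 2a2bDCCbD2CD2C211$
  sorted[7] = 2bDCCbD2CD2C211$2a
  sorted[8] = C211$2a2bDCCbD2CD2
  sorted[9] = CCbD2CD2C211$2a2bD
  sorted[10] = CD2C211$2a2bDCCbD2
  sorted[11] = CbD2CD2C211$2a2bDC
  sorted[12] = D2C211$2a2bDCCbD2C
  sorted[13] = D2CD2C211$2a2bDCCb
  sorted[14] = DCCbD2CD2C211$2a2b
  sorted[15] = a2bDCCbD2CD2C211$2
  sorted[16] = bD2CD2C211$2a2bDCC
  sorted[17] = bDCCbD2CD2C211$2a2
sorted[5] = 2CD2C211$2a2bDCCbD

Answer: 2CD2C211$2a2bDCCbD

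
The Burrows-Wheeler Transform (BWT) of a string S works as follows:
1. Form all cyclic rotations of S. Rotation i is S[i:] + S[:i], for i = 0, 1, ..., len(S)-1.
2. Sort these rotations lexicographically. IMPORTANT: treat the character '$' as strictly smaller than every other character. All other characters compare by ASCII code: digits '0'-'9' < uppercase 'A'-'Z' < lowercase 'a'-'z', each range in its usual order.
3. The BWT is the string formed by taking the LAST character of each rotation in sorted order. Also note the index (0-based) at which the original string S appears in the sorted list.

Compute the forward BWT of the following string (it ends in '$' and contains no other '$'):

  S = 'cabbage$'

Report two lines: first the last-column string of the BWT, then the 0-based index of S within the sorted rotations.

Answer: ecbba$ga
5

Derivation:
All 8 rotations (rotation i = S[i:]+S[:i]):
  rot[0] = cabbage$
  rot[1] = abbage$c
  rot[2] = bbage$ca
  rot[3] = bage$cab
  rot[4] = age$cabb
  rot[5] = ge$cabba
  rot[6] = e$cabbag
  rot[7] = $cabbage
Sorted (with $ < everything):
  sorted[0] = $cabbage  (last char: 'e')
  sorted[1] = abbage$c  (last char: 'c')
  sorted[2] = age$cabb  (last char: 'b')
  sorted[3] = bage$cab  (last char: 'b')
  sorted[4] = bbage$ca  (last char: 'a')
  sorted[5] = cabbage$  (last char: '$')
  sorted[6] = e$cabbag  (last char: 'g')
  sorted[7] = ge$cabba  (last char: 'a')
Last column: ecbba$ga
Original string S is at sorted index 5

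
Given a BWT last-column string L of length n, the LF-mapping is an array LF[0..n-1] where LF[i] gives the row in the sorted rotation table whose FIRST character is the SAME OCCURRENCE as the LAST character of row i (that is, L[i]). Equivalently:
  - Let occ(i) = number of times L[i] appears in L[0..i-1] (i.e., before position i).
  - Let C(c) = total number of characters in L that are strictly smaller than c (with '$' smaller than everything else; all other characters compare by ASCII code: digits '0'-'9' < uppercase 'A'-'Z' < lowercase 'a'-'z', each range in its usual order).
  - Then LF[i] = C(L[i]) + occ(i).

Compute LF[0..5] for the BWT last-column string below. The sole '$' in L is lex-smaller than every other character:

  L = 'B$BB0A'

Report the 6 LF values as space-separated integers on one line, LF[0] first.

Char counts: '$':1, '0':1, 'A':1, 'B':3
C (first-col start): C('$')=0, C('0')=1, C('A')=2, C('B')=3
L[0]='B': occ=0, LF[0]=C('B')+0=3+0=3
L[1]='$': occ=0, LF[1]=C('$')+0=0+0=0
L[2]='B': occ=1, LF[2]=C('B')+1=3+1=4
L[3]='B': occ=2, LF[3]=C('B')+2=3+2=5
L[4]='0': occ=0, LF[4]=C('0')+0=1+0=1
L[5]='A': occ=0, LF[5]=C('A')+0=2+0=2

Answer: 3 0 4 5 1 2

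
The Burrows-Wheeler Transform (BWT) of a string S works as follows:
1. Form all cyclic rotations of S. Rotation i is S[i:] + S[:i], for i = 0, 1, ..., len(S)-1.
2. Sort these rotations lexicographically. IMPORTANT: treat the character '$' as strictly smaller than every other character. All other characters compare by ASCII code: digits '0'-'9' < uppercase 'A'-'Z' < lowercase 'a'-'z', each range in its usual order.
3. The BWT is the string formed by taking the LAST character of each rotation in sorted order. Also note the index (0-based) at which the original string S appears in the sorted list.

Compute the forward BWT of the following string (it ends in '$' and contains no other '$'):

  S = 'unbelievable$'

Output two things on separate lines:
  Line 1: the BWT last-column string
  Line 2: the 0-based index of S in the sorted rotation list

Answer: evnalbilbeu$e
11

Derivation:
All 13 rotations (rotation i = S[i:]+S[:i]):
  rot[0] = unbelievable$
  rot[1] = nbelievable$u
  rot[2] = believable$un
  rot[3] = elievable$unb
  rot[4] = lievable$unbe
  rot[5] = ievable$unbel
  rot[6] = evable$unbeli
  rot[7] = vable$unbelie
  rot[8] = able$unbeliev
  rot[9] = ble$unbelieva
  rot[10] = le$unbelievab
  rot[11] = e$unbelievabl
  rot[12] = $unbelievable
Sorted (with $ < everything):
  sorted[0] = $unbelievable  (last char: 'e')
  sorted[1] = able$unbeliev  (last char: 'v')
  sorted[2] = believable$un  (last char: 'n')
  sorted[3] = ble$unbelieva  (last char: 'a')
  sorted[4] = e$unbelievabl  (last char: 'l')
  sorted[5] = elievable$unb  (last char: 'b')
  sorted[6] = evable$unbeli  (last char: 'i')
  sorted[7] = ievable$unbel  (last char: 'l')
  sorted[8] = le$unbelievab  (last char: 'b')
  sorted[9] = lievable$unbe  (last char: 'e')
  sorted[10] = nbelievable$u  (last char: 'u')
  sorted[11] = unbelievable$  (last char: '$')
  sorted[12] = vable$unbelie  (last char: 'e')
Last column: evnalbilbeu$e
Original string S is at sorted index 11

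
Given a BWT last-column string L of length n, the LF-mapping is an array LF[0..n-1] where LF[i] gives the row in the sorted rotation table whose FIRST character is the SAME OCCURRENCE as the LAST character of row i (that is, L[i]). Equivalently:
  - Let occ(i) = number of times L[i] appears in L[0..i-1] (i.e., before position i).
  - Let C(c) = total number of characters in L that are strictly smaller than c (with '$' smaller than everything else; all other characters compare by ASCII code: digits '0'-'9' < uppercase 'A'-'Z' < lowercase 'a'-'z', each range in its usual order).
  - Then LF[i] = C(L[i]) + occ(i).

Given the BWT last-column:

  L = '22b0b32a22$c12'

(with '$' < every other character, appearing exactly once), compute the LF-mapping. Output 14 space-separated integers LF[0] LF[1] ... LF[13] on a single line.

Char counts: '$':1, '0':1, '1':1, '2':6, '3':1, 'a':1, 'b':2, 'c':1
C (first-col start): C('$')=0, C('0')=1, C('1')=2, C('2')=3, C('3')=9, C('a')=10, C('b')=11, C('c')=13
L[0]='2': occ=0, LF[0]=C('2')+0=3+0=3
L[1]='2': occ=1, LF[1]=C('2')+1=3+1=4
L[2]='b': occ=0, LF[2]=C('b')+0=11+0=11
L[3]='0': occ=0, LF[3]=C('0')+0=1+0=1
L[4]='b': occ=1, LF[4]=C('b')+1=11+1=12
L[5]='3': occ=0, LF[5]=C('3')+0=9+0=9
L[6]='2': occ=2, LF[6]=C('2')+2=3+2=5
L[7]='a': occ=0, LF[7]=C('a')+0=10+0=10
L[8]='2': occ=3, LF[8]=C('2')+3=3+3=6
L[9]='2': occ=4, LF[9]=C('2')+4=3+4=7
L[10]='$': occ=0, LF[10]=C('$')+0=0+0=0
L[11]='c': occ=0, LF[11]=C('c')+0=13+0=13
L[12]='1': occ=0, LF[12]=C('1')+0=2+0=2
L[13]='2': occ=5, LF[13]=C('2')+5=3+5=8

Answer: 3 4 11 1 12 9 5 10 6 7 0 13 2 8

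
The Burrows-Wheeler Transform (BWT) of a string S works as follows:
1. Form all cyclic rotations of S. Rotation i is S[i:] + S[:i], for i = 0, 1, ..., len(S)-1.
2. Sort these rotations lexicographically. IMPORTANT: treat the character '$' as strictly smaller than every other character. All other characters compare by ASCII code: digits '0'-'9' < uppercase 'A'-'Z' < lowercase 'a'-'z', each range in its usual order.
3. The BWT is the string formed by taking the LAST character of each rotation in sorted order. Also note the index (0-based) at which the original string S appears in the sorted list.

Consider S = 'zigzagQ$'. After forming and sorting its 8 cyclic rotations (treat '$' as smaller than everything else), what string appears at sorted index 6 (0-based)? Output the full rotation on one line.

Answer: zagQ$zig

Derivation:
All 8 rotations (rotation i = S[i:]+S[:i]):
  rot[0] = zigzagQ$
  rot[1] = igzagQ$z
  rot[2] = gzagQ$zi
  rot[3] = zagQ$zig
  rot[4] = agQ$zigz
  rot[5] = gQ$zigza
  rot[6] = Q$zigzag
  rot[7] = $zigzagQ
Sorted (with $ < everything):
  sorted[0] = $zigzagQ
  sorted[1] = Q$zigzag
  sorted[2] = agQ$zigz
  sorted[3] = gQ$zigza
  sorted[4] = gzagQ$zi
  sorted[5] = igzagQ$z
  sorted[6] = zagQ$zig
  sorted[7] = zigzagQ$
sorted[6] = zagQ$zig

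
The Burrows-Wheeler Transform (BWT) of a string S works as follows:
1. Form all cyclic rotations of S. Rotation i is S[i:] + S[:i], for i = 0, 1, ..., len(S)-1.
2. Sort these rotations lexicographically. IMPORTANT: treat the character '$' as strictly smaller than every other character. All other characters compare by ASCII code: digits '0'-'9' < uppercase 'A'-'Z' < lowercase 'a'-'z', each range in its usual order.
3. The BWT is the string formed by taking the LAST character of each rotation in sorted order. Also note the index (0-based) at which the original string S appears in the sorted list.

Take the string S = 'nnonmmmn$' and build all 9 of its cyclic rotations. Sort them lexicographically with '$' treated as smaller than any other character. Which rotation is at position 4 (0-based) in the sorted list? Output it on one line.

All 9 rotations (rotation i = S[i:]+S[:i]):
  rot[0] = nnonmmmn$
  rot[1] = nonmmmn$n
  rot[2] = onmmmn$nn
  rot[3] = nmmmn$nno
  rot[4] = mmmn$nnon
  rot[5] = mmn$nnonm
  rot[6] = mn$nnonmm
  rot[7] = n$nnonmmm
  rot[8] = $nnonmmmn
Sorted (with $ < everything):
  sorted[0] = $nnonmmmn
  sorted[1] = mmmn$nnon
  sorted[2] = mmn$nnonm
  sorted[3] = mn$nnonmm
  sorted[4] = n$nnonmmm
  sorted[5] = nmmmn$nno
  sorted[6] = nnonmmmn$
  sorted[7] = nonmmmn$n
  sorted[8] = onmmmn$nn
sorted[4] = n$nnonmmm

Answer: n$nnonmmm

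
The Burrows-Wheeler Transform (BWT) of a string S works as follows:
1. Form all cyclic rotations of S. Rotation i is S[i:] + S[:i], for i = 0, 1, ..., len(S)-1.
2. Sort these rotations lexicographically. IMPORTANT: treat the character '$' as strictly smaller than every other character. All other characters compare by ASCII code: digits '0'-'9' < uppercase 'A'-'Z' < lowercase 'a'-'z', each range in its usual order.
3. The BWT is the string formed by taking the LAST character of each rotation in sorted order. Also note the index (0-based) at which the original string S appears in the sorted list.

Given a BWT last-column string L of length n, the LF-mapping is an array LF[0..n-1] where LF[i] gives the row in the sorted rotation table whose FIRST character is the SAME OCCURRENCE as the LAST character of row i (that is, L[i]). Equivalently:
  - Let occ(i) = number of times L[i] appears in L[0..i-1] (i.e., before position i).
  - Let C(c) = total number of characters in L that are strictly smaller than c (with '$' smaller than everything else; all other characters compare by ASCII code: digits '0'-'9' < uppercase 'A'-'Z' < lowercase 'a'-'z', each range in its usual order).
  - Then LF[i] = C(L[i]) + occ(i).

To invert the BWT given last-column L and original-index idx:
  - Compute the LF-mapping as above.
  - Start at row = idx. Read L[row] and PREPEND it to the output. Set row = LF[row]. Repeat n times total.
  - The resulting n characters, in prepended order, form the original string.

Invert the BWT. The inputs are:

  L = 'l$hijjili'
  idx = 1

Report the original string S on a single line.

LF mapping: 7 0 1 2 5 6 3 8 4
Walk LF starting at row 1, prepending L[row]:
  step 1: row=1, L[1]='$', prepend. Next row=LF[1]=0
  step 2: row=0, L[0]='l', prepend. Next row=LF[0]=7
  step 3: row=7, L[7]='l', prepend. Next row=LF[7]=8
  step 4: row=8, L[8]='i', prepend. Next row=LF[8]=4
  step 5: row=4, L[4]='j', prepend. Next row=LF[4]=5
  step 6: row=5, L[5]='j', prepend. Next row=LF[5]=6
  step 7: row=6, L[6]='i', prepend. Next row=LF[6]=3
  step 8: row=3, L[3]='i', prepend. Next row=LF[3]=2
  step 9: row=2, L[2]='h', prepend. Next row=LF[2]=1
Reversed output: hiijjill$

Answer: hiijjill$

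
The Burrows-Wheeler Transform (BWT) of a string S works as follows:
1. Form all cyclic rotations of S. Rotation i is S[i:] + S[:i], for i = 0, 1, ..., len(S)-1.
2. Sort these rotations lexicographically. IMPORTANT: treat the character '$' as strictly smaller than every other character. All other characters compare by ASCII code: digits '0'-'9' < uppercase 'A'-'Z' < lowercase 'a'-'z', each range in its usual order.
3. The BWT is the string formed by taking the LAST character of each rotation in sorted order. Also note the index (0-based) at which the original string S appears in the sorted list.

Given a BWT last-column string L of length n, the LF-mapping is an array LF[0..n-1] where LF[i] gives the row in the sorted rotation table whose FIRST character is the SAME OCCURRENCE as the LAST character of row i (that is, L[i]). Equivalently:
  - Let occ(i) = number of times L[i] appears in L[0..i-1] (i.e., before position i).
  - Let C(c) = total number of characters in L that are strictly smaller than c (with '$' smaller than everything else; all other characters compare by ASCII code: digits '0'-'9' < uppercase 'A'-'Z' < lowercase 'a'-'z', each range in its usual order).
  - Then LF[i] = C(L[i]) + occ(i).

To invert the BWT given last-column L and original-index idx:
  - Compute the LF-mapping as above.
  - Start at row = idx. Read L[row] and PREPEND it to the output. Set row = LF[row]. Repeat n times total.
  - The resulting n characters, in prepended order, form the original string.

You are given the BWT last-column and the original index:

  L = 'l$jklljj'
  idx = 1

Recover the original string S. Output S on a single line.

Answer: jjlkjll$

Derivation:
LF mapping: 5 0 1 4 6 7 2 3
Walk LF starting at row 1, prepending L[row]:
  step 1: row=1, L[1]='$', prepend. Next row=LF[1]=0
  step 2: row=0, L[0]='l', prepend. Next row=LF[0]=5
  step 3: row=5, L[5]='l', prepend. Next row=LF[5]=7
  step 4: row=7, L[7]='j', prepend. Next row=LF[7]=3
  step 5: row=3, L[3]='k', prepend. Next row=LF[3]=4
  step 6: row=4, L[4]='l', prepend. Next row=LF[4]=6
  step 7: row=6, L[6]='j', prepend. Next row=LF[6]=2
  step 8: row=2, L[2]='j', prepend. Next row=LF[2]=1
Reversed output: jjlkjll$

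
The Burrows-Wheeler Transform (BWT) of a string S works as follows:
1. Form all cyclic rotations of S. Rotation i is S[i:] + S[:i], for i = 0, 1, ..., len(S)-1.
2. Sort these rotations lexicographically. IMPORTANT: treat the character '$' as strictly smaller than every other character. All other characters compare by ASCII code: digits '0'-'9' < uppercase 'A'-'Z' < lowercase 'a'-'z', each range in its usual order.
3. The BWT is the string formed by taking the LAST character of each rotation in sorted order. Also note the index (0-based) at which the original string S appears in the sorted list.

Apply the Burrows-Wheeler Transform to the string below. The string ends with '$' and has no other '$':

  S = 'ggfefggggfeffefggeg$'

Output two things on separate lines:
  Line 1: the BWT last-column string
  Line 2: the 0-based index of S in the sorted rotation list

Answer: gfffggfgeeeegggfg$gf
17

Derivation:
All 20 rotations (rotation i = S[i:]+S[:i]):
  rot[0] = ggfefggggfeffefggeg$
  rot[1] = gfefggggfeffefggeg$g
  rot[2] = fefggggfeffefggeg$gg
  rot[3] = efggggfeffefggeg$ggf
  rot[4] = fggggfeffefggeg$ggfe
  rot[5] = ggggfeffefggeg$ggfef
  rot[6] = gggfeffefggeg$ggfefg
  rot[7] = ggfeffefggeg$ggfefgg
  rot[8] = gfeffefggeg$ggfefggg
  rot[9] = feffefggeg$ggfefgggg
  rot[10] = effefggeg$ggfefggggf
  rot[11] = ffefggeg$ggfefggggfe
  rot[12] = fefggeg$ggfefggggfef
  rot[13] = efggeg$ggfefggggfeff
  rot[14] = fggeg$ggfefggggfeffe
  rot[15] = ggeg$ggfefggggfeffef
  rot[16] = geg$ggfefggggfeffefg
  rot[17] = eg$ggfefggggfeffefgg
  rot[18] = g$ggfefggggfeffefgge
  rot[19] = $ggfefggggfeffefggeg
Sorted (with $ < everything):
  sorted[0] = $ggfefggggfeffefggeg  (last char: 'g')
  sorted[1] = effefggeg$ggfefggggf  (last char: 'f')
  sorted[2] = efggeg$ggfefggggfeff  (last char: 'f')
  sorted[3] = efggggfeffefggeg$ggf  (last char: 'f')
  sorted[4] = eg$ggfefggggfeffefgg  (last char: 'g')
  sorted[5] = feffefggeg$ggfefgggg  (last char: 'g')
  sorted[6] = fefggeg$ggfefggggfef  (last char: 'f')
  sorted[7] = fefggggfeffefggeg$gg  (last char: 'g')
  sorted[8] = ffefggeg$ggfefggggfe  (last char: 'e')
  sorted[9] = fggeg$ggfefggggfeffe  (last char: 'e')
  sorted[10] = fggggfeffefggeg$ggfe  (last char: 'e')
  sorted[11] = g$ggfefggggfeffefgge  (last char: 'e')
  sorted[12] = geg$ggfefggggfeffefg  (last char: 'g')
  sorted[13] = gfeffefggeg$ggfefggg  (last char: 'g')
  sorted[14] = gfefggggfeffefggeg$g  (last char: 'g')
  sorted[15] = ggeg$ggfefggggfeffef  (last char: 'f')
  sorted[16] = ggfeffefggeg$ggfefgg  (last char: 'g')
  sorted[17] = ggfefggggfeffefggeg$  (last char: '$')
  sorted[18] = gggfeffefggeg$ggfefg  (last char: 'g')
  sorted[19] = ggggfeffefggeg$ggfef  (last char: 'f')
Last column: gfffggfgeeeegggfg$gf
Original string S is at sorted index 17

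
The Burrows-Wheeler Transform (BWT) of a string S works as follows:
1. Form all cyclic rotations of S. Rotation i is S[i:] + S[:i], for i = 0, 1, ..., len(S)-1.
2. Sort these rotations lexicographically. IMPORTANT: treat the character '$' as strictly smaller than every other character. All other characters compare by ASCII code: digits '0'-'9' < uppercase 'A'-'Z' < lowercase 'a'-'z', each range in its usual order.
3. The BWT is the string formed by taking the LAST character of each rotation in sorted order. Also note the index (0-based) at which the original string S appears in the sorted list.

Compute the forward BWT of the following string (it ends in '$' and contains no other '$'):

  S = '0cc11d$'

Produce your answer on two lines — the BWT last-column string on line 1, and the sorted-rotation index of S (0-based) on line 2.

All 7 rotations (rotation i = S[i:]+S[:i]):
  rot[0] = 0cc11d$
  rot[1] = cc11d$0
  rot[2] = c11d$0c
  rot[3] = 11d$0cc
  rot[4] = 1d$0cc1
  rot[5] = d$0cc11
  rot[6] = $0cc11d
Sorted (with $ < everything):
  sorted[0] = $0cc11d  (last char: 'd')
  sorted[1] = 0cc11d$  (last char: '$')
  sorted[2] = 11d$0cc  (last char: 'c')
  sorted[3] = 1d$0cc1  (last char: '1')
  sorted[4] = c11d$0c  (last char: 'c')
  sorted[5] = cc11d$0  (last char: '0')
  sorted[6] = d$0cc11  (last char: '1')
Last column: d$c1c01
Original string S is at sorted index 1

Answer: d$c1c01
1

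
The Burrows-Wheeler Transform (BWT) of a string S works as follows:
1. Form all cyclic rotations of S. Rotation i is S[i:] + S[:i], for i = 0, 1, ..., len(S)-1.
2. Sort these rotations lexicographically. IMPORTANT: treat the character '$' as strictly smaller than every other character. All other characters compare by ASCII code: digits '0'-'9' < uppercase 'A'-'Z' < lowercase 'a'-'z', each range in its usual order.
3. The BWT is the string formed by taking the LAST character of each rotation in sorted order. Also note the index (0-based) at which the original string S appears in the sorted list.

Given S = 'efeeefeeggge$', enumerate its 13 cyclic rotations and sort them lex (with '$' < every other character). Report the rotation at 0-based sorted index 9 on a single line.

All 13 rotations (rotation i = S[i:]+S[:i]):
  rot[0] = efeeefeeggge$
  rot[1] = feeefeeggge$e
  rot[2] = eeefeeggge$ef
  rot[3] = eefeeggge$efe
  rot[4] = efeeggge$efee
  rot[5] = feeggge$efeee
  rot[6] = eeggge$efeeef
  rot[7] = eggge$efeeefe
  rot[8] = ggge$efeeefee
  rot[9] = gge$efeeefeeg
  rot[10] = ge$efeeefeegg
  rot[11] = e$efeeefeeggg
  rot[12] = $efeeefeeggge
Sorted (with $ < everything):
  sorted[0] = $efeeefeeggge
  sorted[1] = e$efeeefeeggg
  sorted[2] = eeefeeggge$ef
  sorted[3] = eefeeggge$efe
  sorted[4] = eeggge$efeeef
  sorted[5] = efeeefeeggge$
  sorted[6] = efeeggge$efee
  sorted[7] = eggge$efeeefe
  sorted[8] = feeefeeggge$e
  sorted[9] = feeggge$efeee
  sorted[10] = ge$efeeefeegg
  sorted[11] = gge$efeeefeeg
  sorted[12] = ggge$efeeefee
sorted[9] = feeggge$efeee

Answer: feeggge$efeee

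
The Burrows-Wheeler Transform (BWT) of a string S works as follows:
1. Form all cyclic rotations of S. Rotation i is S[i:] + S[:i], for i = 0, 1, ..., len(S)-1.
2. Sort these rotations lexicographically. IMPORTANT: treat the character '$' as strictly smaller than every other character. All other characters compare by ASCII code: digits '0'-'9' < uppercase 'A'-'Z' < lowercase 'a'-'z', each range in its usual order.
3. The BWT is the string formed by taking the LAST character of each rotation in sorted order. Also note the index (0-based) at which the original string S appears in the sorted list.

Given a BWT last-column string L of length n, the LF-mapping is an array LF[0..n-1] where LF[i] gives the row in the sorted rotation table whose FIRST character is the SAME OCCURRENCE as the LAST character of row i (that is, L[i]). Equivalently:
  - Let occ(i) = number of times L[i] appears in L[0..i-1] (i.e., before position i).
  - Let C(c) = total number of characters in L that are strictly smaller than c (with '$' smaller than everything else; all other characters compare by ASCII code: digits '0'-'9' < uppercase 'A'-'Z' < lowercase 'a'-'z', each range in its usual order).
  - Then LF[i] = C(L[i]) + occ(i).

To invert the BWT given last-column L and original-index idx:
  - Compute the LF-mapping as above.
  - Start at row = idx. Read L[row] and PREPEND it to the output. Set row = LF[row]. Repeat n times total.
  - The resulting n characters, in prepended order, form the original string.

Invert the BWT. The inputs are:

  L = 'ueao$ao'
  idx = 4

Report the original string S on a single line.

LF mapping: 6 3 1 4 0 2 5
Walk LF starting at row 4, prepending L[row]:
  step 1: row=4, L[4]='$', prepend. Next row=LF[4]=0
  step 2: row=0, L[0]='u', prepend. Next row=LF[0]=6
  step 3: row=6, L[6]='o', prepend. Next row=LF[6]=5
  step 4: row=5, L[5]='a', prepend. Next row=LF[5]=2
  step 5: row=2, L[2]='a', prepend. Next row=LF[2]=1
  step 6: row=1, L[1]='e', prepend. Next row=LF[1]=3
  step 7: row=3, L[3]='o', prepend. Next row=LF[3]=4
Reversed output: oeaaou$

Answer: oeaaou$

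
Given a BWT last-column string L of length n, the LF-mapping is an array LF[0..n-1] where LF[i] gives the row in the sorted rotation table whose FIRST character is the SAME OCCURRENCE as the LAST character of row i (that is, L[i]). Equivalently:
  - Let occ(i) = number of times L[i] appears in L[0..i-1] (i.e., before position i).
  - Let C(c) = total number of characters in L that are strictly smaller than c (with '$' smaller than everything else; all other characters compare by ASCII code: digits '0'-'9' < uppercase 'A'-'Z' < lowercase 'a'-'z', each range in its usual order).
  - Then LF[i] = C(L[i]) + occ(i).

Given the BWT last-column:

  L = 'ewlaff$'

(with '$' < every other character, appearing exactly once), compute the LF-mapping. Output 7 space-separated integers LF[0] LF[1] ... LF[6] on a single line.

Char counts: '$':1, 'a':1, 'e':1, 'f':2, 'l':1, 'w':1
C (first-col start): C('$')=0, C('a')=1, C('e')=2, C('f')=3, C('l')=5, C('w')=6
L[0]='e': occ=0, LF[0]=C('e')+0=2+0=2
L[1]='w': occ=0, LF[1]=C('w')+0=6+0=6
L[2]='l': occ=0, LF[2]=C('l')+0=5+0=5
L[3]='a': occ=0, LF[3]=C('a')+0=1+0=1
L[4]='f': occ=0, LF[4]=C('f')+0=3+0=3
L[5]='f': occ=1, LF[5]=C('f')+1=3+1=4
L[6]='$': occ=0, LF[6]=C('$')+0=0+0=0

Answer: 2 6 5 1 3 4 0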